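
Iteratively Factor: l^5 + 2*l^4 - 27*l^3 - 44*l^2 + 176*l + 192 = (l - 3)*(l^4 + 5*l^3 - 12*l^2 - 80*l - 64) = (l - 4)*(l - 3)*(l^3 + 9*l^2 + 24*l + 16) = (l - 4)*(l - 3)*(l + 1)*(l^2 + 8*l + 16) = (l - 4)*(l - 3)*(l + 1)*(l + 4)*(l + 4)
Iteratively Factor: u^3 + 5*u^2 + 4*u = (u + 4)*(u^2 + u) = u*(u + 4)*(u + 1)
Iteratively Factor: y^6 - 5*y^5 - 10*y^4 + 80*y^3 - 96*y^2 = (y - 4)*(y^5 - y^4 - 14*y^3 + 24*y^2) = (y - 4)*(y - 2)*(y^4 + y^3 - 12*y^2) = (y - 4)*(y - 3)*(y - 2)*(y^3 + 4*y^2) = y*(y - 4)*(y - 3)*(y - 2)*(y^2 + 4*y) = y^2*(y - 4)*(y - 3)*(y - 2)*(y + 4)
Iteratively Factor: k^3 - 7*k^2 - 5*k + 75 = (k - 5)*(k^2 - 2*k - 15) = (k - 5)^2*(k + 3)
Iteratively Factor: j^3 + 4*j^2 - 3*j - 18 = (j - 2)*(j^2 + 6*j + 9) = (j - 2)*(j + 3)*(j + 3)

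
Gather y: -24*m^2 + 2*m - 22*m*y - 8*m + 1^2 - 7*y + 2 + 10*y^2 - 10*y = -24*m^2 - 6*m + 10*y^2 + y*(-22*m - 17) + 3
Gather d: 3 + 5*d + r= 5*d + r + 3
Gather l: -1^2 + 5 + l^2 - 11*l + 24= l^2 - 11*l + 28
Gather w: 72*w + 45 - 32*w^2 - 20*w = -32*w^2 + 52*w + 45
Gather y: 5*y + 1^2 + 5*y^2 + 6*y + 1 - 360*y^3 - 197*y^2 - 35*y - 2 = -360*y^3 - 192*y^2 - 24*y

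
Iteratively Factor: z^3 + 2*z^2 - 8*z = (z - 2)*(z^2 + 4*z) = z*(z - 2)*(z + 4)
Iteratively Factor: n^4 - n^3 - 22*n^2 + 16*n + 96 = (n - 3)*(n^3 + 2*n^2 - 16*n - 32) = (n - 3)*(n + 2)*(n^2 - 16) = (n - 4)*(n - 3)*(n + 2)*(n + 4)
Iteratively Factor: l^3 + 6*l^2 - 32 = (l + 4)*(l^2 + 2*l - 8) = (l + 4)^2*(l - 2)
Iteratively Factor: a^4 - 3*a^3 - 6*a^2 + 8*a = (a - 4)*(a^3 + a^2 - 2*a) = a*(a - 4)*(a^2 + a - 2) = a*(a - 4)*(a + 2)*(a - 1)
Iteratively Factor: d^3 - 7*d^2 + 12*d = (d - 4)*(d^2 - 3*d) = d*(d - 4)*(d - 3)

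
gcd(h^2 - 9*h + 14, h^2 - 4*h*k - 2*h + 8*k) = h - 2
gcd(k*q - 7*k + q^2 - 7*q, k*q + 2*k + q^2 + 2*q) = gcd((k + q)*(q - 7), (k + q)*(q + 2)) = k + q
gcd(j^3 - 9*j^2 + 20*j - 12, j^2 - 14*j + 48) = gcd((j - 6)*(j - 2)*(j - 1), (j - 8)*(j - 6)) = j - 6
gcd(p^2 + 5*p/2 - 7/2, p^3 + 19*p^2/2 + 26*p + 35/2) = p + 7/2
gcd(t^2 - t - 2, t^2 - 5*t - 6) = t + 1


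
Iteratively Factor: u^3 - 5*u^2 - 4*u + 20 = (u - 2)*(u^2 - 3*u - 10) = (u - 5)*(u - 2)*(u + 2)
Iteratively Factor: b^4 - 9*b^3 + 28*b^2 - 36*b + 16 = (b - 1)*(b^3 - 8*b^2 + 20*b - 16) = (b - 4)*(b - 1)*(b^2 - 4*b + 4) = (b - 4)*(b - 2)*(b - 1)*(b - 2)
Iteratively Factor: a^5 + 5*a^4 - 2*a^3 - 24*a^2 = (a)*(a^4 + 5*a^3 - 2*a^2 - 24*a) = a*(a + 3)*(a^3 + 2*a^2 - 8*a) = a*(a + 3)*(a + 4)*(a^2 - 2*a) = a*(a - 2)*(a + 3)*(a + 4)*(a)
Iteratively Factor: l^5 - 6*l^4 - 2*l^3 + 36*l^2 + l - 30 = (l + 2)*(l^4 - 8*l^3 + 14*l^2 + 8*l - 15) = (l - 3)*(l + 2)*(l^3 - 5*l^2 - l + 5) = (l - 5)*(l - 3)*(l + 2)*(l^2 - 1) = (l - 5)*(l - 3)*(l + 1)*(l + 2)*(l - 1)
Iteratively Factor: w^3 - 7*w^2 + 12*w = (w)*(w^2 - 7*w + 12) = w*(w - 4)*(w - 3)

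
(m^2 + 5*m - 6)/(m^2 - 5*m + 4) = (m + 6)/(m - 4)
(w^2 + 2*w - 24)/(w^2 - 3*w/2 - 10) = 2*(w + 6)/(2*w + 5)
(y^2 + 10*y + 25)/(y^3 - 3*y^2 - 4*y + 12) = (y^2 + 10*y + 25)/(y^3 - 3*y^2 - 4*y + 12)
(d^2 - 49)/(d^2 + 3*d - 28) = (d - 7)/(d - 4)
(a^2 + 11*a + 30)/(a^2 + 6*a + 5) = (a + 6)/(a + 1)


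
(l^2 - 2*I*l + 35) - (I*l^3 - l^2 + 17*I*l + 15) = -I*l^3 + 2*l^2 - 19*I*l + 20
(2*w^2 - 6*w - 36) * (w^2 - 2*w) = 2*w^4 - 10*w^3 - 24*w^2 + 72*w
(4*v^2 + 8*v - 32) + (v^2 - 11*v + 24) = 5*v^2 - 3*v - 8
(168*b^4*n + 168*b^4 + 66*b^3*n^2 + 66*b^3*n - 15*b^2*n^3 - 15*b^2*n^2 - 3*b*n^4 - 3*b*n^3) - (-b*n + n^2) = 168*b^4*n + 168*b^4 + 66*b^3*n^2 + 66*b^3*n - 15*b^2*n^3 - 15*b^2*n^2 - 3*b*n^4 - 3*b*n^3 + b*n - n^2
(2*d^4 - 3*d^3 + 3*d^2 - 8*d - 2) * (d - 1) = 2*d^5 - 5*d^4 + 6*d^3 - 11*d^2 + 6*d + 2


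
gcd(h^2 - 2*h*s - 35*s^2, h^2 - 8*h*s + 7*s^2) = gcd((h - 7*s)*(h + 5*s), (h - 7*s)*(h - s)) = -h + 7*s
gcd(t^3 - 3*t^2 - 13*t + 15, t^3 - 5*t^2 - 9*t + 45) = t^2 - 2*t - 15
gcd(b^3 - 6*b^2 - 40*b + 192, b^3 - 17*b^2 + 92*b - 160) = b^2 - 12*b + 32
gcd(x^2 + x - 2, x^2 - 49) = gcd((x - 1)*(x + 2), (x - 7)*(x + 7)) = 1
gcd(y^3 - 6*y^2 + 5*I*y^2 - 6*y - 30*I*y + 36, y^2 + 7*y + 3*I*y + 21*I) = y + 3*I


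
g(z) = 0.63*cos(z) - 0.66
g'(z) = -0.63*sin(z)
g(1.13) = -0.39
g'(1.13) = -0.57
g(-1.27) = -0.47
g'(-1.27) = 0.60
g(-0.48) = -0.10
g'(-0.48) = 0.29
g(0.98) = -0.31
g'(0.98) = -0.52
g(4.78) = -0.62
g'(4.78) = 0.63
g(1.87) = -0.85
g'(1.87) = -0.60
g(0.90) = -0.27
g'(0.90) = -0.49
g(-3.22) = -1.29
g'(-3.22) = -0.05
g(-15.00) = -1.14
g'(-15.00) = 0.41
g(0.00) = -0.03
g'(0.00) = 0.00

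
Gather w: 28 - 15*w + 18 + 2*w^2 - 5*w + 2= 2*w^2 - 20*w + 48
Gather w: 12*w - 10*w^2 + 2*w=-10*w^2 + 14*w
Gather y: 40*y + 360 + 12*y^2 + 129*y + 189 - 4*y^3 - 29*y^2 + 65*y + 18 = -4*y^3 - 17*y^2 + 234*y + 567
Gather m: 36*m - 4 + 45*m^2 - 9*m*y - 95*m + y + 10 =45*m^2 + m*(-9*y - 59) + y + 6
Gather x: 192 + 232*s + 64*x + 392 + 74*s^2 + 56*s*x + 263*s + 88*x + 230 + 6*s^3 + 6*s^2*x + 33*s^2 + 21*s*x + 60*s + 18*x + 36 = 6*s^3 + 107*s^2 + 555*s + x*(6*s^2 + 77*s + 170) + 850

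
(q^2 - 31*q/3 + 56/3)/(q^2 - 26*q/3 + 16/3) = (3*q - 7)/(3*q - 2)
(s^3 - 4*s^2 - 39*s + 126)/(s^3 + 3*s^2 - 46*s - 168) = (s - 3)/(s + 4)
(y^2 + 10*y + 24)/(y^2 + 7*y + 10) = (y^2 + 10*y + 24)/(y^2 + 7*y + 10)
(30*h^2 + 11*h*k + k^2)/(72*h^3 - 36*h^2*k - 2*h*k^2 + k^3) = (5*h + k)/(12*h^2 - 8*h*k + k^2)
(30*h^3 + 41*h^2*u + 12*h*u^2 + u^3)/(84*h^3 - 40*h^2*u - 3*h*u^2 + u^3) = (5*h^2 + 6*h*u + u^2)/(14*h^2 - 9*h*u + u^2)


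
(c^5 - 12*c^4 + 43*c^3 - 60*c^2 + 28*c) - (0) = c^5 - 12*c^4 + 43*c^3 - 60*c^2 + 28*c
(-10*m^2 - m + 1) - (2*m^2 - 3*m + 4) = -12*m^2 + 2*m - 3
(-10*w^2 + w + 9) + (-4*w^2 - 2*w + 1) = -14*w^2 - w + 10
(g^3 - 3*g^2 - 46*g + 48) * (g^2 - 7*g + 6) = g^5 - 10*g^4 - 19*g^3 + 352*g^2 - 612*g + 288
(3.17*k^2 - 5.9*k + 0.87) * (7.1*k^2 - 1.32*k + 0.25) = 22.507*k^4 - 46.0744*k^3 + 14.7575*k^2 - 2.6234*k + 0.2175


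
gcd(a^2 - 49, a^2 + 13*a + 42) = a + 7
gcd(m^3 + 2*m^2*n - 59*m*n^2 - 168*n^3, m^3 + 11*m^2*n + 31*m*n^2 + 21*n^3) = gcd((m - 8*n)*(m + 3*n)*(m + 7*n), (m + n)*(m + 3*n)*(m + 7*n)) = m^2 + 10*m*n + 21*n^2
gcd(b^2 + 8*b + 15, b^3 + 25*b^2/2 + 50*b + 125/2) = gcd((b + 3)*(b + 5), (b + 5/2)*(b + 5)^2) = b + 5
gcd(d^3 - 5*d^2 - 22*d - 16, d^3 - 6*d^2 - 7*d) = d + 1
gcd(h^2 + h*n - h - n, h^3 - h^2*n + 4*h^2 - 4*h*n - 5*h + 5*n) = h - 1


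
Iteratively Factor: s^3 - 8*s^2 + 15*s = (s)*(s^2 - 8*s + 15) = s*(s - 3)*(s - 5)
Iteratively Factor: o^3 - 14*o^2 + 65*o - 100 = (o - 5)*(o^2 - 9*o + 20) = (o - 5)*(o - 4)*(o - 5)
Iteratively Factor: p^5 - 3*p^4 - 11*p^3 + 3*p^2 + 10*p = (p + 2)*(p^4 - 5*p^3 - p^2 + 5*p) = (p - 5)*(p + 2)*(p^3 - p) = (p - 5)*(p - 1)*(p + 2)*(p^2 + p) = p*(p - 5)*(p - 1)*(p + 2)*(p + 1)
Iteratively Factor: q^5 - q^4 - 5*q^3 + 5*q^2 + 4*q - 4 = (q - 1)*(q^4 - 5*q^2 + 4) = (q - 1)*(q + 2)*(q^3 - 2*q^2 - q + 2) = (q - 1)^2*(q + 2)*(q^2 - q - 2) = (q - 1)^2*(q + 1)*(q + 2)*(q - 2)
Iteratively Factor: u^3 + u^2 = (u)*(u^2 + u) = u^2*(u + 1)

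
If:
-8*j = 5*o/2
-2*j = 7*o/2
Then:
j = 0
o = 0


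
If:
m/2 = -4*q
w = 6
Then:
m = -8*q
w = 6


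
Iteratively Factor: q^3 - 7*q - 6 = (q + 1)*(q^2 - q - 6) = (q - 3)*(q + 1)*(q + 2)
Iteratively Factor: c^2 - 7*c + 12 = (c - 4)*(c - 3)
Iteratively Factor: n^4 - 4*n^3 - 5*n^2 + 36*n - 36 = (n - 3)*(n^3 - n^2 - 8*n + 12) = (n - 3)*(n + 3)*(n^2 - 4*n + 4) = (n - 3)*(n - 2)*(n + 3)*(n - 2)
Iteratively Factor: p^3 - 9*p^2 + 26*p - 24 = (p - 4)*(p^2 - 5*p + 6) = (p - 4)*(p - 3)*(p - 2)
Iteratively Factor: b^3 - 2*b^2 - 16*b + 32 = (b - 2)*(b^2 - 16) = (b - 2)*(b + 4)*(b - 4)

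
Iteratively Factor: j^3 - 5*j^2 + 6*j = (j - 3)*(j^2 - 2*j) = (j - 3)*(j - 2)*(j)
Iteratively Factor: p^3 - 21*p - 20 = (p - 5)*(p^2 + 5*p + 4) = (p - 5)*(p + 4)*(p + 1)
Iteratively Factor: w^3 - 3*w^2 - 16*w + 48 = (w - 3)*(w^2 - 16) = (w - 3)*(w + 4)*(w - 4)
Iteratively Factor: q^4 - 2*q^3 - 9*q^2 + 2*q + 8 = (q - 1)*(q^3 - q^2 - 10*q - 8) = (q - 1)*(q + 1)*(q^2 - 2*q - 8) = (q - 4)*(q - 1)*(q + 1)*(q + 2)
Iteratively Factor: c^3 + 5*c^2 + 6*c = (c + 2)*(c^2 + 3*c) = c*(c + 2)*(c + 3)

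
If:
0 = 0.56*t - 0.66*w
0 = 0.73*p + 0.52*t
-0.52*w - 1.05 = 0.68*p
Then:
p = -17.32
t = 24.32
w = 20.64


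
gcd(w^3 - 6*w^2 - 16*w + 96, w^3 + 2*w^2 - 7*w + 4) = w + 4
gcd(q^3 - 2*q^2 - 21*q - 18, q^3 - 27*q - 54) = q^2 - 3*q - 18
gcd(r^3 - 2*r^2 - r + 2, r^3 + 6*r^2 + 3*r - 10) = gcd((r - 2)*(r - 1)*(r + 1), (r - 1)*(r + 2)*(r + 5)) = r - 1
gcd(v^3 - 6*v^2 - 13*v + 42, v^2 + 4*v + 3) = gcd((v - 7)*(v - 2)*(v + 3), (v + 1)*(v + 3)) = v + 3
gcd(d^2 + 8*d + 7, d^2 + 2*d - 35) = d + 7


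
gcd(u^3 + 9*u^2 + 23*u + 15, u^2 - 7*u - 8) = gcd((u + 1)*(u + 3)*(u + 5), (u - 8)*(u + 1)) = u + 1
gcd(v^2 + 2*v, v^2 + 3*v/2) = v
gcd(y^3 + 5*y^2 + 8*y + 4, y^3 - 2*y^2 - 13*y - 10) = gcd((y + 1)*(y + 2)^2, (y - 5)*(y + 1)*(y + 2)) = y^2 + 3*y + 2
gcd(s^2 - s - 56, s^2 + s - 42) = s + 7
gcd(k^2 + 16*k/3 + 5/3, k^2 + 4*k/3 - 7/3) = 1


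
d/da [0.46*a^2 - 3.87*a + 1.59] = 0.92*a - 3.87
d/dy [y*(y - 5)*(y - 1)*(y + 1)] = 4*y^3 - 15*y^2 - 2*y + 5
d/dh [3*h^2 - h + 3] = 6*h - 1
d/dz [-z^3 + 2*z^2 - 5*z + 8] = -3*z^2 + 4*z - 5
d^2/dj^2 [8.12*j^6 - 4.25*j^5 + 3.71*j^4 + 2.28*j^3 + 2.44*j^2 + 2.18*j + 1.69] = 243.6*j^4 - 85.0*j^3 + 44.52*j^2 + 13.68*j + 4.88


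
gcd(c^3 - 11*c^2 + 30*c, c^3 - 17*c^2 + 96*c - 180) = c^2 - 11*c + 30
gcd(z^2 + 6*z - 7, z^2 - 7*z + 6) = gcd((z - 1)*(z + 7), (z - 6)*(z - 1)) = z - 1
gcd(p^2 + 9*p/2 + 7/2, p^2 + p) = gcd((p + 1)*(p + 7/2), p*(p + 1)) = p + 1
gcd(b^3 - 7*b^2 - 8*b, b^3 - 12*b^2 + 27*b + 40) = b^2 - 7*b - 8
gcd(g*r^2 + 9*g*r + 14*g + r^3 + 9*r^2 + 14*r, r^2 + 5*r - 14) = r + 7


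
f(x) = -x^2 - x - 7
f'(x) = -2*x - 1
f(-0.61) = -6.76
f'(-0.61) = 0.22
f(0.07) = -7.07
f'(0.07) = -1.14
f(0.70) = -8.19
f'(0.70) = -2.40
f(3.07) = -19.49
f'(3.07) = -7.14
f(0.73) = -8.26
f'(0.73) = -2.46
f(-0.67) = -6.78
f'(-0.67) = 0.34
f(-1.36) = -7.49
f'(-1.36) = 1.72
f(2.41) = -15.22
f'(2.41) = -5.82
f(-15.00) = -217.00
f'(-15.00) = 29.00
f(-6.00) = -37.00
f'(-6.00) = 11.00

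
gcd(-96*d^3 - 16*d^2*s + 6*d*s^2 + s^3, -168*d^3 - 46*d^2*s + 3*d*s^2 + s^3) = 24*d^2 + 10*d*s + s^2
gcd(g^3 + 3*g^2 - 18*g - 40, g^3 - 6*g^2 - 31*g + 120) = g + 5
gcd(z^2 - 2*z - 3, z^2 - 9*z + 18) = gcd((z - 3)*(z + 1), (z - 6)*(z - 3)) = z - 3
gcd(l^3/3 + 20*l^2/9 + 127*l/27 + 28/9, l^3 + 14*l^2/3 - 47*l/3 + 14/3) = 1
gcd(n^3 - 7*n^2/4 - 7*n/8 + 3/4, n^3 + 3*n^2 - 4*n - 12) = n - 2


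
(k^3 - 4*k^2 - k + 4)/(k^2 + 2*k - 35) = (k^3 - 4*k^2 - k + 4)/(k^2 + 2*k - 35)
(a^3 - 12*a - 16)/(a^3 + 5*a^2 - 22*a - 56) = (a + 2)/(a + 7)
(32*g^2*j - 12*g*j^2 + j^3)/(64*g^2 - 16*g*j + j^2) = j*(4*g - j)/(8*g - j)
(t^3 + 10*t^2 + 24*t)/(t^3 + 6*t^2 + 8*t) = (t + 6)/(t + 2)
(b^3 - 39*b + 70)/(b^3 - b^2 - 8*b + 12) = (b^2 + 2*b - 35)/(b^2 + b - 6)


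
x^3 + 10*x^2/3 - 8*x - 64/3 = (x - 8/3)*(x + 2)*(x + 4)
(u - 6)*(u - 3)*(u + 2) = u^3 - 7*u^2 + 36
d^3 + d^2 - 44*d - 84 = (d - 7)*(d + 2)*(d + 6)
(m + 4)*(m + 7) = m^2 + 11*m + 28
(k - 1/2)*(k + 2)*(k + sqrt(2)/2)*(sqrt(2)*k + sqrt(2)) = sqrt(2)*k^4 + k^3 + 5*sqrt(2)*k^3/2 + sqrt(2)*k^2/2 + 5*k^2/2 - sqrt(2)*k + k/2 - 1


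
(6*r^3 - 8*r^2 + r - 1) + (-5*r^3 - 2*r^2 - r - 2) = r^3 - 10*r^2 - 3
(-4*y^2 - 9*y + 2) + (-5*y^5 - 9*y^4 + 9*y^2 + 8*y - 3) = -5*y^5 - 9*y^4 + 5*y^2 - y - 1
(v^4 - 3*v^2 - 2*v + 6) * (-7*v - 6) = -7*v^5 - 6*v^4 + 21*v^3 + 32*v^2 - 30*v - 36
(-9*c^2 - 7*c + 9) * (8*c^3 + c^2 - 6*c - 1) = -72*c^5 - 65*c^4 + 119*c^3 + 60*c^2 - 47*c - 9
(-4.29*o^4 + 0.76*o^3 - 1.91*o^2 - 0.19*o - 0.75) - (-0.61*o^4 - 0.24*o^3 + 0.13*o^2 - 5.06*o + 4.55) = -3.68*o^4 + 1.0*o^3 - 2.04*o^2 + 4.87*o - 5.3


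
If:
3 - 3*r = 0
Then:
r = 1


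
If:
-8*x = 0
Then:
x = 0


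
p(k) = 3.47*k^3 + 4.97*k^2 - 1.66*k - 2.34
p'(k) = 10.41*k^2 + 9.94*k - 1.66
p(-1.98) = -6.50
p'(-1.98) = 19.47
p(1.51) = 18.43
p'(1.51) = 37.09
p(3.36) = 179.82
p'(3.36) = 149.26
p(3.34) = 176.85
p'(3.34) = 147.67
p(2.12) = 49.54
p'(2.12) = 66.20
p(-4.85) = -273.25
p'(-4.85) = 195.00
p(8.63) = 2583.78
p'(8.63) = 859.43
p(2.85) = 113.63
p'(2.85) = 111.22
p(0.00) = -2.34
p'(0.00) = -1.66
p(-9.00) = -2114.46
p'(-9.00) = 752.09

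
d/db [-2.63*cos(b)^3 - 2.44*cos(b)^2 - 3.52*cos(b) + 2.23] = (7.89*cos(b)^2 + 4.88*cos(b) + 3.52)*sin(b)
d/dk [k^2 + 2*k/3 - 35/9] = 2*k + 2/3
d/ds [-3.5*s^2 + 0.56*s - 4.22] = 0.56 - 7.0*s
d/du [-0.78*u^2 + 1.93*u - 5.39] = 1.93 - 1.56*u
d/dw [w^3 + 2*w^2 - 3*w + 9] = 3*w^2 + 4*w - 3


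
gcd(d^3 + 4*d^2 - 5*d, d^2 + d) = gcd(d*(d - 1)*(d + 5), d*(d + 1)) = d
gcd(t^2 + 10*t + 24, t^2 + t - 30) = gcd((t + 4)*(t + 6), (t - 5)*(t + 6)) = t + 6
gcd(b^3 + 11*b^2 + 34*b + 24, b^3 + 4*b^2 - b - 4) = b^2 + 5*b + 4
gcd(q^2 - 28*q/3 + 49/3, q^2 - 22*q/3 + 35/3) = q - 7/3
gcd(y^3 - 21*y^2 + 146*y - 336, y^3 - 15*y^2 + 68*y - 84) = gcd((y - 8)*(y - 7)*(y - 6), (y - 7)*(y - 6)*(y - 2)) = y^2 - 13*y + 42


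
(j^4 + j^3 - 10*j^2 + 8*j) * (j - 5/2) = j^5 - 3*j^4/2 - 25*j^3/2 + 33*j^2 - 20*j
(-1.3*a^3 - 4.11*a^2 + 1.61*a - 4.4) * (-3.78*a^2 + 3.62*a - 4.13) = 4.914*a^5 + 10.8298*a^4 - 15.595*a^3 + 39.4345*a^2 - 22.5773*a + 18.172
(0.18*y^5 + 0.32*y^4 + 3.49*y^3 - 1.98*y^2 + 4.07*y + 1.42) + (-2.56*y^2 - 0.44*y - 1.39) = 0.18*y^5 + 0.32*y^4 + 3.49*y^3 - 4.54*y^2 + 3.63*y + 0.03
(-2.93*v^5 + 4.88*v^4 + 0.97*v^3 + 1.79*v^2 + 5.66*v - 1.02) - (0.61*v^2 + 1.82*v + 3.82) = -2.93*v^5 + 4.88*v^4 + 0.97*v^3 + 1.18*v^2 + 3.84*v - 4.84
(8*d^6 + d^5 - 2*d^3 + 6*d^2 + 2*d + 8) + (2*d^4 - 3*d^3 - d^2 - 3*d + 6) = 8*d^6 + d^5 + 2*d^4 - 5*d^3 + 5*d^2 - d + 14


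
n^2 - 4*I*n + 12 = (n - 6*I)*(n + 2*I)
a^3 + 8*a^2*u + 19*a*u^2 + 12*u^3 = (a + u)*(a + 3*u)*(a + 4*u)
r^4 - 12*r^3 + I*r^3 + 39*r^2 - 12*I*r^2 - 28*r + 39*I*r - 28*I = (r - 7)*(r - 4)*(r - 1)*(r + I)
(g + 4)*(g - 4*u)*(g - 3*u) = g^3 - 7*g^2*u + 4*g^2 + 12*g*u^2 - 28*g*u + 48*u^2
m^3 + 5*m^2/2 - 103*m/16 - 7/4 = (m - 7/4)*(m + 1/4)*(m + 4)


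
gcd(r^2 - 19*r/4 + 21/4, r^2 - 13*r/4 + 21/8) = r - 7/4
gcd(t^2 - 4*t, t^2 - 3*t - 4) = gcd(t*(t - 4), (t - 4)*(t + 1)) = t - 4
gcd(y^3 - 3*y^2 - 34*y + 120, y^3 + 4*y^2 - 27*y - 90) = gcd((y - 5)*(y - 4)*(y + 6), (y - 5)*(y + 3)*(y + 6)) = y^2 + y - 30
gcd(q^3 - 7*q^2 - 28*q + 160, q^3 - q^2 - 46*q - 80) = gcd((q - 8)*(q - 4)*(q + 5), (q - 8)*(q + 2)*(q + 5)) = q^2 - 3*q - 40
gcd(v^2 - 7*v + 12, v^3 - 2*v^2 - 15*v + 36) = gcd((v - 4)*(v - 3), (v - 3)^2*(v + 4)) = v - 3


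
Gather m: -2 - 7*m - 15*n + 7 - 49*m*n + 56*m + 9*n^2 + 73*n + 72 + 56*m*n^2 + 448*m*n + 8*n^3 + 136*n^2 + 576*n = m*(56*n^2 + 399*n + 49) + 8*n^3 + 145*n^2 + 634*n + 77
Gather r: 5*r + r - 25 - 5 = 6*r - 30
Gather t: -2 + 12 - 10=0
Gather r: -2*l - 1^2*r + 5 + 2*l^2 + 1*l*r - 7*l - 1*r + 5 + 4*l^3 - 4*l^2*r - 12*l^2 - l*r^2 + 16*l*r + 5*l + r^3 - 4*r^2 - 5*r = 4*l^3 - 10*l^2 - 4*l + r^3 + r^2*(-l - 4) + r*(-4*l^2 + 17*l - 7) + 10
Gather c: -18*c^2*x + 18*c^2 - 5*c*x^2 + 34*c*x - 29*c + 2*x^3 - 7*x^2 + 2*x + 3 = c^2*(18 - 18*x) + c*(-5*x^2 + 34*x - 29) + 2*x^3 - 7*x^2 + 2*x + 3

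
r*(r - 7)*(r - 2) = r^3 - 9*r^2 + 14*r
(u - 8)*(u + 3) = u^2 - 5*u - 24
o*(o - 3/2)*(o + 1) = o^3 - o^2/2 - 3*o/2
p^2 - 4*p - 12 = (p - 6)*(p + 2)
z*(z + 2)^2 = z^3 + 4*z^2 + 4*z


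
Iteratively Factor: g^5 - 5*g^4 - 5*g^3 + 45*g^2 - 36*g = (g + 3)*(g^4 - 8*g^3 + 19*g^2 - 12*g) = (g - 1)*(g + 3)*(g^3 - 7*g^2 + 12*g) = (g - 3)*(g - 1)*(g + 3)*(g^2 - 4*g) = g*(g - 3)*(g - 1)*(g + 3)*(g - 4)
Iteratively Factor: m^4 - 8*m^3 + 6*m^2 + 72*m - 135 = (m + 3)*(m^3 - 11*m^2 + 39*m - 45) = (m - 5)*(m + 3)*(m^2 - 6*m + 9) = (m - 5)*(m - 3)*(m + 3)*(m - 3)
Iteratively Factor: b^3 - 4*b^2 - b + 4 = (b - 4)*(b^2 - 1) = (b - 4)*(b + 1)*(b - 1)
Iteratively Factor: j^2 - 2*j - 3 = (j + 1)*(j - 3)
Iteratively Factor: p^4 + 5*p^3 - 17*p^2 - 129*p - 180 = (p + 3)*(p^3 + 2*p^2 - 23*p - 60) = (p - 5)*(p + 3)*(p^2 + 7*p + 12) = (p - 5)*(p + 3)*(p + 4)*(p + 3)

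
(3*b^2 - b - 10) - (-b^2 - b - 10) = 4*b^2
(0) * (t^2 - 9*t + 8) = 0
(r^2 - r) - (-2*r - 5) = r^2 + r + 5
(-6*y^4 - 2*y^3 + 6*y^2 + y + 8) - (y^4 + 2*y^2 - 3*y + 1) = -7*y^4 - 2*y^3 + 4*y^2 + 4*y + 7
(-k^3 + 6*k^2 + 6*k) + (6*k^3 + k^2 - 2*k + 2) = 5*k^3 + 7*k^2 + 4*k + 2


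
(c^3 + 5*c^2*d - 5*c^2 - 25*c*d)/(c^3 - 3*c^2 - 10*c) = (c + 5*d)/(c + 2)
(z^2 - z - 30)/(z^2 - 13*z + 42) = (z + 5)/(z - 7)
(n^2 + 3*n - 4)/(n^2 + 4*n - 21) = (n^2 + 3*n - 4)/(n^2 + 4*n - 21)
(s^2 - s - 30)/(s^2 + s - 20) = (s - 6)/(s - 4)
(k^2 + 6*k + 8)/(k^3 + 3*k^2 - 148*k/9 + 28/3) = 9*(k^2 + 6*k + 8)/(9*k^3 + 27*k^2 - 148*k + 84)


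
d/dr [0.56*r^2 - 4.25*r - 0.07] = 1.12*r - 4.25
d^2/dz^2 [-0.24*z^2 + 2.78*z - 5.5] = -0.480000000000000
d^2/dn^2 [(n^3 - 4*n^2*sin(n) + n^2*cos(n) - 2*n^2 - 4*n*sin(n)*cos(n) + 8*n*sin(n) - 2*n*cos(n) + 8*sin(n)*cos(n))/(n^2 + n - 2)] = (4*n^6*sin(n) - n^6*cos(n) + 8*n^5*sin(2*n) - 34*n^4*sin(n) - 17*n^4*cos(n) + 8*n^4*cos(2*n) + 34*n^3*sin(n) - 60*n^3*sin(2*n) - 24*n^3*cos(2*n) + 10*n^3 + 12*n^2*sin(n) + 40*n^2*sin(2*n) + 48*n^2*cos(n) - 48*n^2*cos(2*n) - 36*n^2 + 40*n*sin(n) + 96*n*sin(2*n) - 112*n*cos(n) + 64*n*cos(2*n) + 24*n + 16*sin(n) - 48*sin(2*n) + 64*cos(n) - 16)/(n^6 + 3*n^5 - 3*n^4 - 11*n^3 + 6*n^2 + 12*n - 8)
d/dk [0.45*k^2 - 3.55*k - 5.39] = 0.9*k - 3.55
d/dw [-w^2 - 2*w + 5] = -2*w - 2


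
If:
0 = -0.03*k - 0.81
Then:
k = -27.00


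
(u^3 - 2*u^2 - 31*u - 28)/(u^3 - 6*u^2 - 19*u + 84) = (u + 1)/(u - 3)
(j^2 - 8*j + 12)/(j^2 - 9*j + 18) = (j - 2)/(j - 3)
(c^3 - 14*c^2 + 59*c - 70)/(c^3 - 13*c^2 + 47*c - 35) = (c - 2)/(c - 1)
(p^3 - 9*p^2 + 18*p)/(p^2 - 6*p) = p - 3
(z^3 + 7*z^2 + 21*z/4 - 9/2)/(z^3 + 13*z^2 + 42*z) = (z^2 + z - 3/4)/(z*(z + 7))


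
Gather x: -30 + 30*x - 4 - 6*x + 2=24*x - 32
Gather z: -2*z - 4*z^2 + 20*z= -4*z^2 + 18*z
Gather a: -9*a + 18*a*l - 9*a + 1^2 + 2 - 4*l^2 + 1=a*(18*l - 18) - 4*l^2 + 4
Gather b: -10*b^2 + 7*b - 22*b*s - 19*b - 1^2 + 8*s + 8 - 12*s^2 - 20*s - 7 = -10*b^2 + b*(-22*s - 12) - 12*s^2 - 12*s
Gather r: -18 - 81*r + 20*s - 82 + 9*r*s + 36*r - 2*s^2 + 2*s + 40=r*(9*s - 45) - 2*s^2 + 22*s - 60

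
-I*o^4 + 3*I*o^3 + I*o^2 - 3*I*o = o*(o - 3)*(o - 1)*(-I*o - I)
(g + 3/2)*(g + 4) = g^2 + 11*g/2 + 6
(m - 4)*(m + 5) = m^2 + m - 20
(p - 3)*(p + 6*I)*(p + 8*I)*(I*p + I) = I*p^4 - 14*p^3 - 2*I*p^3 + 28*p^2 - 51*I*p^2 + 42*p + 96*I*p + 144*I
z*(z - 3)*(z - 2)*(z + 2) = z^4 - 3*z^3 - 4*z^2 + 12*z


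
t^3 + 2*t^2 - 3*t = t*(t - 1)*(t + 3)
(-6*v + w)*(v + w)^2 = -6*v^3 - 11*v^2*w - 4*v*w^2 + w^3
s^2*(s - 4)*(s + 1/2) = s^4 - 7*s^3/2 - 2*s^2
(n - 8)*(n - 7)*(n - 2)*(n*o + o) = n^4*o - 16*n^3*o + 69*n^2*o - 26*n*o - 112*o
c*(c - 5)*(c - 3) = c^3 - 8*c^2 + 15*c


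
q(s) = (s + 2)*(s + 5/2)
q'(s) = 2*s + 9/2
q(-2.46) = -0.02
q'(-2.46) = -0.42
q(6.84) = 82.57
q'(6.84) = 18.18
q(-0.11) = 4.52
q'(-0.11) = 4.28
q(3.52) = 33.23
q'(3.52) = 11.54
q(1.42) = 13.41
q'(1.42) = 7.34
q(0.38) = 6.85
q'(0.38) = 5.26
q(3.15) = 29.10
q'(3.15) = 10.80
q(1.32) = 12.68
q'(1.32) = 7.14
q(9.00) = 126.50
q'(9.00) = 22.50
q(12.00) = 203.00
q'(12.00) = 28.50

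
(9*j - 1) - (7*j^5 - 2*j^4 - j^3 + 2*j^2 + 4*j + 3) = -7*j^5 + 2*j^4 + j^3 - 2*j^2 + 5*j - 4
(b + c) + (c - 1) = b + 2*c - 1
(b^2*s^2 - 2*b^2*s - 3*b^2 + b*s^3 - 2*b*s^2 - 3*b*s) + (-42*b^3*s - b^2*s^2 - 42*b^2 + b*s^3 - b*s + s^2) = -42*b^3*s - 2*b^2*s - 45*b^2 + 2*b*s^3 - 2*b*s^2 - 4*b*s + s^2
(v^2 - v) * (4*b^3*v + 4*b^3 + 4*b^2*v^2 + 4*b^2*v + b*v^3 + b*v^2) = 4*b^3*v^3 - 4*b^3*v + 4*b^2*v^4 - 4*b^2*v^2 + b*v^5 - b*v^3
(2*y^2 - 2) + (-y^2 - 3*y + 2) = y^2 - 3*y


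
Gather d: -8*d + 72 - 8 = 64 - 8*d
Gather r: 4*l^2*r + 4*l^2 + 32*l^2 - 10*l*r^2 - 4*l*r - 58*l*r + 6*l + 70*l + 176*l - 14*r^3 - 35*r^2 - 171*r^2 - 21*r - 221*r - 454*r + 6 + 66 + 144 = 36*l^2 + 252*l - 14*r^3 + r^2*(-10*l - 206) + r*(4*l^2 - 62*l - 696) + 216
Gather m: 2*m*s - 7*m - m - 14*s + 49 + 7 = m*(2*s - 8) - 14*s + 56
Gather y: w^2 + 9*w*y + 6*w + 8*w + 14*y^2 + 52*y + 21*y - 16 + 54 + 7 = w^2 + 14*w + 14*y^2 + y*(9*w + 73) + 45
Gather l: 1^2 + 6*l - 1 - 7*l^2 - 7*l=-7*l^2 - l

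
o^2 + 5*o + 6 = (o + 2)*(o + 3)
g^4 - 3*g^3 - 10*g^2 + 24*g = g*(g - 4)*(g - 2)*(g + 3)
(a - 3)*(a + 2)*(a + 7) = a^3 + 6*a^2 - 13*a - 42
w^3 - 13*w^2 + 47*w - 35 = (w - 7)*(w - 5)*(w - 1)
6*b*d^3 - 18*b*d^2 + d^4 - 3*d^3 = d^2*(6*b + d)*(d - 3)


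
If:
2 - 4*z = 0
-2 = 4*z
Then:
No Solution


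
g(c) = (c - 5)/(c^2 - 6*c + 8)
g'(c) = (6 - 2*c)*(c - 5)/(c^2 - 6*c + 8)^2 + 1/(c^2 - 6*c + 8)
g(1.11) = -1.51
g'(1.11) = -1.83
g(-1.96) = -0.29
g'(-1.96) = -0.08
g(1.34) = -2.08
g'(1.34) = -3.37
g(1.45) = -2.53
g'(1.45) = -4.88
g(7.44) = 0.13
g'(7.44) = -0.01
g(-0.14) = -0.58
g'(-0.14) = -0.30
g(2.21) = 7.42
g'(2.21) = -33.86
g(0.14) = -0.68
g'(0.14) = -0.40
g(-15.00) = -0.06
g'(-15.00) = 0.00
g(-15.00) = -0.06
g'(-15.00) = 0.00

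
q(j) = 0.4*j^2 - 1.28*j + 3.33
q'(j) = 0.8*j - 1.28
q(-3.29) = 11.87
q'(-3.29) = -3.91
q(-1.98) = 7.43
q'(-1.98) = -2.86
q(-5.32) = 21.46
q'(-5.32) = -5.54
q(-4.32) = 16.32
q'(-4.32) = -4.74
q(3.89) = 4.40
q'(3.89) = 1.83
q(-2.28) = 8.33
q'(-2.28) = -3.10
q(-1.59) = 6.38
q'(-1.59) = -2.55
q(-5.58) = 22.93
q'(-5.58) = -5.74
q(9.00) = 24.21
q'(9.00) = 5.92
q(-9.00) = 47.25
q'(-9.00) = -8.48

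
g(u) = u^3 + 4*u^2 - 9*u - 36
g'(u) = 3*u^2 + 8*u - 9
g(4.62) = 106.41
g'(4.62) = 91.99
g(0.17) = -37.41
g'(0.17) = -7.55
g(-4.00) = 0.00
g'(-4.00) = 7.00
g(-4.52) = -5.94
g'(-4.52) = 16.13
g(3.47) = 22.72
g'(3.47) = 54.88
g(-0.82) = -26.48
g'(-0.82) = -13.54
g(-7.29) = -145.23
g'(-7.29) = 92.11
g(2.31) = -23.12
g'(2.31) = 25.49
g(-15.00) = -2376.00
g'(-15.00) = 546.00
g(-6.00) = -54.00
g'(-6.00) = 51.00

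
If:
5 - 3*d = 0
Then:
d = 5/3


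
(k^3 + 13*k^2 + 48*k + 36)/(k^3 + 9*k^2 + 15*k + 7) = (k^2 + 12*k + 36)/(k^2 + 8*k + 7)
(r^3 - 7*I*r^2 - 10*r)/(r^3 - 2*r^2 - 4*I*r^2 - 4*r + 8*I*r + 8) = r*(r - 5*I)/(r^2 - 2*r*(1 + I) + 4*I)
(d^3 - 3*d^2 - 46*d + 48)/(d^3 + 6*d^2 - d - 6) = (d - 8)/(d + 1)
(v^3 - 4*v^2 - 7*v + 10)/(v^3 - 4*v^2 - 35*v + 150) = (v^2 + v - 2)/(v^2 + v - 30)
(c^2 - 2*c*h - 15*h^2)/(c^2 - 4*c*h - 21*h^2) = (c - 5*h)/(c - 7*h)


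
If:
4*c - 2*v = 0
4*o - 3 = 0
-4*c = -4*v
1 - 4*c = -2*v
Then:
No Solution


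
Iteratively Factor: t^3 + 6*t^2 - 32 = (t + 4)*(t^2 + 2*t - 8) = (t - 2)*(t + 4)*(t + 4)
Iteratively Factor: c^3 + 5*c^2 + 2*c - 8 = (c + 2)*(c^2 + 3*c - 4) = (c - 1)*(c + 2)*(c + 4)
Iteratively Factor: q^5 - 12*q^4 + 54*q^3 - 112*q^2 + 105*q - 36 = (q - 4)*(q^4 - 8*q^3 + 22*q^2 - 24*q + 9) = (q - 4)*(q - 3)*(q^3 - 5*q^2 + 7*q - 3) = (q - 4)*(q - 3)*(q - 1)*(q^2 - 4*q + 3) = (q - 4)*(q - 3)^2*(q - 1)*(q - 1)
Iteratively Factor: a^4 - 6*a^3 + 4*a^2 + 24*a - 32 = (a + 2)*(a^3 - 8*a^2 + 20*a - 16) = (a - 4)*(a + 2)*(a^2 - 4*a + 4) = (a - 4)*(a - 2)*(a + 2)*(a - 2)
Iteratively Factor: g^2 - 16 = (g - 4)*(g + 4)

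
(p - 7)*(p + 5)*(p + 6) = p^3 + 4*p^2 - 47*p - 210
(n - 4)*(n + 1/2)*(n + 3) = n^3 - n^2/2 - 25*n/2 - 6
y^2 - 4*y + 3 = (y - 3)*(y - 1)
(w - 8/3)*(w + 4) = w^2 + 4*w/3 - 32/3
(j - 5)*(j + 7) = j^2 + 2*j - 35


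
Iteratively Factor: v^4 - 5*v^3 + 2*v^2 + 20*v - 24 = (v - 2)*(v^3 - 3*v^2 - 4*v + 12) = (v - 3)*(v - 2)*(v^2 - 4) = (v - 3)*(v - 2)*(v + 2)*(v - 2)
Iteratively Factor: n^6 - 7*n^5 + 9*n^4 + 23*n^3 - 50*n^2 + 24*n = (n - 3)*(n^5 - 4*n^4 - 3*n^3 + 14*n^2 - 8*n) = (n - 3)*(n - 1)*(n^4 - 3*n^3 - 6*n^2 + 8*n) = (n - 3)*(n - 1)^2*(n^3 - 2*n^2 - 8*n) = n*(n - 3)*(n - 1)^2*(n^2 - 2*n - 8) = n*(n - 4)*(n - 3)*(n - 1)^2*(n + 2)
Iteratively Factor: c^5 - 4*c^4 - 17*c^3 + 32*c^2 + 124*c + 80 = (c - 4)*(c^4 - 17*c^2 - 36*c - 20) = (c - 4)*(c + 2)*(c^3 - 2*c^2 - 13*c - 10) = (c - 4)*(c + 1)*(c + 2)*(c^2 - 3*c - 10) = (c - 5)*(c - 4)*(c + 1)*(c + 2)*(c + 2)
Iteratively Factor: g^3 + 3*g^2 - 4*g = (g)*(g^2 + 3*g - 4) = g*(g - 1)*(g + 4)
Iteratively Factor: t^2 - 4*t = (t)*(t - 4)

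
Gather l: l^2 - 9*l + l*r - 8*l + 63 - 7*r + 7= l^2 + l*(r - 17) - 7*r + 70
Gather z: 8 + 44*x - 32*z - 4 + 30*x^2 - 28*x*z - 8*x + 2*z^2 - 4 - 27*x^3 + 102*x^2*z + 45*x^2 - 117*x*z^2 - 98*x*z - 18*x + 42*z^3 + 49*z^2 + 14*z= -27*x^3 + 75*x^2 + 18*x + 42*z^3 + z^2*(51 - 117*x) + z*(102*x^2 - 126*x - 18)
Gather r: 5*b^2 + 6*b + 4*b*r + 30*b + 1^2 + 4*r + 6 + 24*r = 5*b^2 + 36*b + r*(4*b + 28) + 7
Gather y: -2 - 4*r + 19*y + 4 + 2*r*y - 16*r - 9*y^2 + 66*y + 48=-20*r - 9*y^2 + y*(2*r + 85) + 50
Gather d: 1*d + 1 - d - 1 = 0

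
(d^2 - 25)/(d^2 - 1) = (d^2 - 25)/(d^2 - 1)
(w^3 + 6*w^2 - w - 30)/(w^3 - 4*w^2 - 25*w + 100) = (w^2 + w - 6)/(w^2 - 9*w + 20)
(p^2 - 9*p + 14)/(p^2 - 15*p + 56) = (p - 2)/(p - 8)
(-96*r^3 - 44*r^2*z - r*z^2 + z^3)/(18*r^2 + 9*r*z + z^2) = (-32*r^2 - 4*r*z + z^2)/(6*r + z)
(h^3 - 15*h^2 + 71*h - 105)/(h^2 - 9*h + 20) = (h^2 - 10*h + 21)/(h - 4)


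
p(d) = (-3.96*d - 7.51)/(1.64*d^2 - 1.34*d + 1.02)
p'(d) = (1.34 - 3.28*d)*(-3.96*d - 7.51)/(1.64*d^2 - 1.34*d + 1.02)^2 - 3.96/(1.64*d^2 - 1.34*d + 1.02)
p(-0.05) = -6.70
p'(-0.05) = -12.87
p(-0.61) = -2.08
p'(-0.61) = -4.46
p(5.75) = -0.64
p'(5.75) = 0.15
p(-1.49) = -0.24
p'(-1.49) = -0.82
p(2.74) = -1.90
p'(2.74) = 1.09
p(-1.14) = -0.64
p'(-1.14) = -1.54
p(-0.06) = -6.57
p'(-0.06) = -12.71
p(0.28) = -11.14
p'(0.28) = -11.20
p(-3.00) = 0.22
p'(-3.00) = -0.08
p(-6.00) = 0.24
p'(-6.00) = 0.02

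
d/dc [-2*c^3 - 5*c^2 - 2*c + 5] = -6*c^2 - 10*c - 2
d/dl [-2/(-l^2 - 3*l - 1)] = 2*(-2*l - 3)/(l^2 + 3*l + 1)^2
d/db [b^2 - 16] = 2*b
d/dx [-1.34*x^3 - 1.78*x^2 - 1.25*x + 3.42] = -4.02*x^2 - 3.56*x - 1.25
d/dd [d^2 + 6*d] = 2*d + 6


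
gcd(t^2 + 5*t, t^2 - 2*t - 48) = 1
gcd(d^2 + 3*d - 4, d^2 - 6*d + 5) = d - 1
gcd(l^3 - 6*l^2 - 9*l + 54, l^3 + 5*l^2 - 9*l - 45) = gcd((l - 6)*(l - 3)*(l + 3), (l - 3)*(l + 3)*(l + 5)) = l^2 - 9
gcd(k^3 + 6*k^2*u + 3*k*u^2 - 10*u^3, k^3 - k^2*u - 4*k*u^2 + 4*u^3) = -k^2 - k*u + 2*u^2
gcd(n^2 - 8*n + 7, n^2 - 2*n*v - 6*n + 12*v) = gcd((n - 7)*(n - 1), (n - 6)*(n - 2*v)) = 1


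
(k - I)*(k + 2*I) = k^2 + I*k + 2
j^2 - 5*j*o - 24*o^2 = (j - 8*o)*(j + 3*o)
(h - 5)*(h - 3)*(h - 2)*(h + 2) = h^4 - 8*h^3 + 11*h^2 + 32*h - 60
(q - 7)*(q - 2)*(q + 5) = q^3 - 4*q^2 - 31*q + 70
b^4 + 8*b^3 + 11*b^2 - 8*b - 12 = (b - 1)*(b + 1)*(b + 2)*(b + 6)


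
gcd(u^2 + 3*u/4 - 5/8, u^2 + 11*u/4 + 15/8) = u + 5/4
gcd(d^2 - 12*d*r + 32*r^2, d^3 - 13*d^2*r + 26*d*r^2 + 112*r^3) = -d + 8*r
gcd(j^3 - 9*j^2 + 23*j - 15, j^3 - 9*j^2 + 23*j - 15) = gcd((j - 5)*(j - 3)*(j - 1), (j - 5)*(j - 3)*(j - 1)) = j^3 - 9*j^2 + 23*j - 15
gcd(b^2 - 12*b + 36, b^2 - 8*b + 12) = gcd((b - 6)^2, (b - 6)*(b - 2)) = b - 6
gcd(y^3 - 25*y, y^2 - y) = y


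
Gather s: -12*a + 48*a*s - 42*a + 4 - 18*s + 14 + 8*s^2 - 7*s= -54*a + 8*s^2 + s*(48*a - 25) + 18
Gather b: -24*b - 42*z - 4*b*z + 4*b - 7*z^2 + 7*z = b*(-4*z - 20) - 7*z^2 - 35*z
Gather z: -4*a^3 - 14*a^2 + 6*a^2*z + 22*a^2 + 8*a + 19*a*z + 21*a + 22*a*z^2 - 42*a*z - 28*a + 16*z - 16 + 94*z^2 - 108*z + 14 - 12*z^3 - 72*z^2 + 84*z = -4*a^3 + 8*a^2 + a - 12*z^3 + z^2*(22*a + 22) + z*(6*a^2 - 23*a - 8) - 2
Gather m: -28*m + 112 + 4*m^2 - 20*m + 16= 4*m^2 - 48*m + 128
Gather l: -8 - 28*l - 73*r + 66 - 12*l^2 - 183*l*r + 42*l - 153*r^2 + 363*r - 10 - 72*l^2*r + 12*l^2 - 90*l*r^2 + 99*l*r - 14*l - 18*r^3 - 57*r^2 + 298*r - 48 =-72*l^2*r + l*(-90*r^2 - 84*r) - 18*r^3 - 210*r^2 + 588*r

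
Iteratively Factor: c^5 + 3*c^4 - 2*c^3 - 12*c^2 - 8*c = (c)*(c^4 + 3*c^3 - 2*c^2 - 12*c - 8) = c*(c + 1)*(c^3 + 2*c^2 - 4*c - 8) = c*(c + 1)*(c + 2)*(c^2 - 4) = c*(c + 1)*(c + 2)^2*(c - 2)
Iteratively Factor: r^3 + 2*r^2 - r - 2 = (r - 1)*(r^2 + 3*r + 2) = (r - 1)*(r + 2)*(r + 1)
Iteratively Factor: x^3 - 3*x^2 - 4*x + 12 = (x - 2)*(x^2 - x - 6) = (x - 2)*(x + 2)*(x - 3)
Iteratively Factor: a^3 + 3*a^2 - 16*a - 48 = (a - 4)*(a^2 + 7*a + 12) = (a - 4)*(a + 4)*(a + 3)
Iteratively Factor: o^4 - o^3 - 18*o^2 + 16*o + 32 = (o - 2)*(o^3 + o^2 - 16*o - 16) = (o - 4)*(o - 2)*(o^2 + 5*o + 4) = (o - 4)*(o - 2)*(o + 1)*(o + 4)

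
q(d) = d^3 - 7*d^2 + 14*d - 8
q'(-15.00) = 899.00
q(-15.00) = -5168.00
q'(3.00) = -1.00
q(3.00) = -2.00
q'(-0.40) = 20.08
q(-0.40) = -14.78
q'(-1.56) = 43.14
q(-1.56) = -50.67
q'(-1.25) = 36.19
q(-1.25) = -38.39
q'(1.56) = -0.54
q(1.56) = 0.60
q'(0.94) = 3.49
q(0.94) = -0.19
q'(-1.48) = 41.29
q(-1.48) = -47.29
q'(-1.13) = 33.65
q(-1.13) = -34.20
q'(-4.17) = 124.55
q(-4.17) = -260.61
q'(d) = 3*d^2 - 14*d + 14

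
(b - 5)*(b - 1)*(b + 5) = b^3 - b^2 - 25*b + 25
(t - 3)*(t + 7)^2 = t^3 + 11*t^2 + 7*t - 147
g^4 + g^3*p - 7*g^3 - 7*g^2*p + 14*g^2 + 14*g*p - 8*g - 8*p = (g - 4)*(g - 2)*(g - 1)*(g + p)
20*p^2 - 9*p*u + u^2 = (-5*p + u)*(-4*p + u)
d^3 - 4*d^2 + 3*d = d*(d - 3)*(d - 1)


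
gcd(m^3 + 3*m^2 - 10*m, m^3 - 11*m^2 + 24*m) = m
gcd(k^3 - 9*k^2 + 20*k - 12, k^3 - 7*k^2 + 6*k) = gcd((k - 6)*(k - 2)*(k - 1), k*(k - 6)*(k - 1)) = k^2 - 7*k + 6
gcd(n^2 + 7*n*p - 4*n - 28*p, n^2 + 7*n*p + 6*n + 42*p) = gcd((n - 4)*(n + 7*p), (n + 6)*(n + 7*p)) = n + 7*p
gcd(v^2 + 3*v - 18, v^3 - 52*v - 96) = v + 6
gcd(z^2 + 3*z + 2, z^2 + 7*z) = 1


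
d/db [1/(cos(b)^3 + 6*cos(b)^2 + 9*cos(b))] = 3*(sin(b)/cos(b)^2 + tan(b))/(cos(b) + 3)^3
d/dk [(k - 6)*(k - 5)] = 2*k - 11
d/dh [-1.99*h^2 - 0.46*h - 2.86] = -3.98*h - 0.46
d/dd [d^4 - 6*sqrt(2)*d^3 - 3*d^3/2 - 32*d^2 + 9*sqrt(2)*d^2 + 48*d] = 4*d^3 - 18*sqrt(2)*d^2 - 9*d^2/2 - 64*d + 18*sqrt(2)*d + 48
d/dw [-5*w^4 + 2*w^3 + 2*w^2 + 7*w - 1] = -20*w^3 + 6*w^2 + 4*w + 7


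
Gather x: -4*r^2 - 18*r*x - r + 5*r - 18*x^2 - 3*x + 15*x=-4*r^2 + 4*r - 18*x^2 + x*(12 - 18*r)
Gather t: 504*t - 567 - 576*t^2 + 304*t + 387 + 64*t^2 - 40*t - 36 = -512*t^2 + 768*t - 216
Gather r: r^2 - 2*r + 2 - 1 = r^2 - 2*r + 1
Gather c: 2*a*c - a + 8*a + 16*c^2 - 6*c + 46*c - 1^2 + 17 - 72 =7*a + 16*c^2 + c*(2*a + 40) - 56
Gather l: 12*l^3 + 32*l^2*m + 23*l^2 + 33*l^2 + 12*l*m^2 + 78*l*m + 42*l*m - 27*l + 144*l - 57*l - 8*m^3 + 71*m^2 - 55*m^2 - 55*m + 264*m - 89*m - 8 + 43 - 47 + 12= 12*l^3 + l^2*(32*m + 56) + l*(12*m^2 + 120*m + 60) - 8*m^3 + 16*m^2 + 120*m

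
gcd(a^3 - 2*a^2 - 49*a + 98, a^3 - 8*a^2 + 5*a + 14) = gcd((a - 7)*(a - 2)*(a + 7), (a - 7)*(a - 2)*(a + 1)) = a^2 - 9*a + 14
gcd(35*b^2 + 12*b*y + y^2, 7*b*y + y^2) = 7*b + y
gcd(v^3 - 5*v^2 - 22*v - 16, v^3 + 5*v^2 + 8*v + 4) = v^2 + 3*v + 2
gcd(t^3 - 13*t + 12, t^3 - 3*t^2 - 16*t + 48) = t^2 + t - 12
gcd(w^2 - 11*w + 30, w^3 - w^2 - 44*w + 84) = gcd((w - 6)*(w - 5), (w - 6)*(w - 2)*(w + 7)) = w - 6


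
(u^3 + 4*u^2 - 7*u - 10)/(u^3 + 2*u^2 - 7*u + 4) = (u^3 + 4*u^2 - 7*u - 10)/(u^3 + 2*u^2 - 7*u + 4)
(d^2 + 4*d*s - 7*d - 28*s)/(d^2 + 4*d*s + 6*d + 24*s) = (d - 7)/(d + 6)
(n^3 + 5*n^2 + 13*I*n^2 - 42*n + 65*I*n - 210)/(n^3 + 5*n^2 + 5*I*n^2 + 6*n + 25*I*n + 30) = (n + 7*I)/(n - I)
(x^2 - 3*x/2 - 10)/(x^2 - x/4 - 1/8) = 4*(-2*x^2 + 3*x + 20)/(-8*x^2 + 2*x + 1)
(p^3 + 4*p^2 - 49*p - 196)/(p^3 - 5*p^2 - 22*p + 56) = (p + 7)/(p - 2)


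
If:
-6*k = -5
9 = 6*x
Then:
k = 5/6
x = 3/2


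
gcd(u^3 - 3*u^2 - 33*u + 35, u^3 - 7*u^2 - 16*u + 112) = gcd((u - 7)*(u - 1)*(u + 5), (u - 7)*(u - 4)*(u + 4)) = u - 7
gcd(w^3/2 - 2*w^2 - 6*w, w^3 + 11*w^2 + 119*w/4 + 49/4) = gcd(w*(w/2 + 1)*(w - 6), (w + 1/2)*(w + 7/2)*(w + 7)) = 1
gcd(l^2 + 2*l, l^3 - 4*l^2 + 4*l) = l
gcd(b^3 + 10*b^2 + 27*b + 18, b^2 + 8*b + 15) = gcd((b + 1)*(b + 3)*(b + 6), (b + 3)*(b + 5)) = b + 3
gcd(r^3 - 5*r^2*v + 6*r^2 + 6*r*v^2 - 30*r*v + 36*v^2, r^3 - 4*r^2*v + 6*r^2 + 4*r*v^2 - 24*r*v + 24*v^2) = r^2 - 2*r*v + 6*r - 12*v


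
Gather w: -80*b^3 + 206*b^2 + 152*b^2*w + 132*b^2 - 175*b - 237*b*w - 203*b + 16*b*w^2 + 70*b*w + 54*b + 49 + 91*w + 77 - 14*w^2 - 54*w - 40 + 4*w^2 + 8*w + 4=-80*b^3 + 338*b^2 - 324*b + w^2*(16*b - 10) + w*(152*b^2 - 167*b + 45) + 90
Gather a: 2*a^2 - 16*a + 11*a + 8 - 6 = 2*a^2 - 5*a + 2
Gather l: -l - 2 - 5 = -l - 7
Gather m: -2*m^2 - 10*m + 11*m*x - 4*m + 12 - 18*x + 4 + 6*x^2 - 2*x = -2*m^2 + m*(11*x - 14) + 6*x^2 - 20*x + 16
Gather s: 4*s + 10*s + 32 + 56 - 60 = 14*s + 28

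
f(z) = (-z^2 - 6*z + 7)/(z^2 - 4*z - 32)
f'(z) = (4 - 2*z)*(-z^2 - 6*z + 7)/(z^2 - 4*z - 32)^2 + (-2*z - 6)/(z^2 - 4*z - 32)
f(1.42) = 0.10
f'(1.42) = 0.24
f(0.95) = -0.01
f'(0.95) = 0.23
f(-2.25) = -0.86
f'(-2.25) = 0.49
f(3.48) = 0.77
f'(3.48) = 0.45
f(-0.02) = -0.22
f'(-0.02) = 0.21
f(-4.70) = 1.47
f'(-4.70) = 2.61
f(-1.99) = -0.75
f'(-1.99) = 0.40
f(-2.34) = -0.91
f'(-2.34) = 0.54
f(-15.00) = -0.51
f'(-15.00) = 0.03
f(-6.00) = 0.25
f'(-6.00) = 0.36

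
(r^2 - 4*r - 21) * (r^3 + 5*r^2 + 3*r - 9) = r^5 + r^4 - 38*r^3 - 126*r^2 - 27*r + 189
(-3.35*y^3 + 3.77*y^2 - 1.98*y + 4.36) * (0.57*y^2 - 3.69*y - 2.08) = -1.9095*y^5 + 14.5104*y^4 - 8.0719*y^3 + 1.9498*y^2 - 11.97*y - 9.0688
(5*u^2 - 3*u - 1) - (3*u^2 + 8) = 2*u^2 - 3*u - 9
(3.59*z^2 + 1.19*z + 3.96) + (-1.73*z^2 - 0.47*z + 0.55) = 1.86*z^2 + 0.72*z + 4.51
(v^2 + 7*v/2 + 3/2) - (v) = v^2 + 5*v/2 + 3/2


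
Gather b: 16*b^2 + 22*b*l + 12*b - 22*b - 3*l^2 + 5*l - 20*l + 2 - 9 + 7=16*b^2 + b*(22*l - 10) - 3*l^2 - 15*l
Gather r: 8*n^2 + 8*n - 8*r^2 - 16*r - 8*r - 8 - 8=8*n^2 + 8*n - 8*r^2 - 24*r - 16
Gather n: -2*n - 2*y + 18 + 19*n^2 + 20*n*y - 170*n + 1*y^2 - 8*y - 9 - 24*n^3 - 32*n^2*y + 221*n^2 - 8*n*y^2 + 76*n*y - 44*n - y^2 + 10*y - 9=-24*n^3 + n^2*(240 - 32*y) + n*(-8*y^2 + 96*y - 216)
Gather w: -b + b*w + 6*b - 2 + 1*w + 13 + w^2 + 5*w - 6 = 5*b + w^2 + w*(b + 6) + 5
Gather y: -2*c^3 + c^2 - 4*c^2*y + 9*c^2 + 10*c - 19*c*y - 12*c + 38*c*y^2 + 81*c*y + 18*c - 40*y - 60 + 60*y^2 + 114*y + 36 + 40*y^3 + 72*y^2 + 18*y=-2*c^3 + 10*c^2 + 16*c + 40*y^3 + y^2*(38*c + 132) + y*(-4*c^2 + 62*c + 92) - 24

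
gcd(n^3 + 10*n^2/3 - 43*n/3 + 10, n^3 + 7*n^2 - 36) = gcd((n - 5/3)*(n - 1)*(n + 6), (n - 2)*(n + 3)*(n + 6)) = n + 6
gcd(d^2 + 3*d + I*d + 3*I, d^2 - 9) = d + 3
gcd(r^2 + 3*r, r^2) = r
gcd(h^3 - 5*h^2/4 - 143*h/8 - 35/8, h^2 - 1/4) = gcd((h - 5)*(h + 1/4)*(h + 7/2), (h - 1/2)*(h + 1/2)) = 1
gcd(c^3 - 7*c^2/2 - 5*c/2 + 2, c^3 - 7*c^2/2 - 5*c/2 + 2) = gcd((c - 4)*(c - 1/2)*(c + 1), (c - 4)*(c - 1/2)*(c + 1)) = c^3 - 7*c^2/2 - 5*c/2 + 2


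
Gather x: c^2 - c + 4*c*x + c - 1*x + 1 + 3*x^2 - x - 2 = c^2 + 3*x^2 + x*(4*c - 2) - 1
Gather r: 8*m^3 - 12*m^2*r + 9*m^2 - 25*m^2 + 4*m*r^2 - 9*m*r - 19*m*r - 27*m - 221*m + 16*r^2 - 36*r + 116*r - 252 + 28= 8*m^3 - 16*m^2 - 248*m + r^2*(4*m + 16) + r*(-12*m^2 - 28*m + 80) - 224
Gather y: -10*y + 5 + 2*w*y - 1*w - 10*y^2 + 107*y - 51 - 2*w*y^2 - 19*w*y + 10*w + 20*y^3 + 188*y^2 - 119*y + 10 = 9*w + 20*y^3 + y^2*(178 - 2*w) + y*(-17*w - 22) - 36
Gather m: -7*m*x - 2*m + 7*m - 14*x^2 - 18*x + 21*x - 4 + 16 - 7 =m*(5 - 7*x) - 14*x^2 + 3*x + 5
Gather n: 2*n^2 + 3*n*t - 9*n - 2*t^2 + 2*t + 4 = 2*n^2 + n*(3*t - 9) - 2*t^2 + 2*t + 4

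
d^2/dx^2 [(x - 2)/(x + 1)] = -6/(x + 1)^3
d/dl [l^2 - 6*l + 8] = 2*l - 6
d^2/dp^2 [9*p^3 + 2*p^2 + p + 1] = 54*p + 4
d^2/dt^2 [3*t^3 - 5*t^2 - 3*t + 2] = 18*t - 10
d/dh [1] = 0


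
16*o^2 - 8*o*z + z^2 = (-4*o + z)^2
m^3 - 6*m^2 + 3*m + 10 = (m - 5)*(m - 2)*(m + 1)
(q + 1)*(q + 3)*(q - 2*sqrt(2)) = q^3 - 2*sqrt(2)*q^2 + 4*q^2 - 8*sqrt(2)*q + 3*q - 6*sqrt(2)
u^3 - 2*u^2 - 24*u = u*(u - 6)*(u + 4)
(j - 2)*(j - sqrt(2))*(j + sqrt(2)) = j^3 - 2*j^2 - 2*j + 4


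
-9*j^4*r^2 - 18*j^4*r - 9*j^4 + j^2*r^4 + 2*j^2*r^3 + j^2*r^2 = (-3*j + r)*(3*j + r)*(j*r + j)^2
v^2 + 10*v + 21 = (v + 3)*(v + 7)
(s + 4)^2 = s^2 + 8*s + 16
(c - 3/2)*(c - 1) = c^2 - 5*c/2 + 3/2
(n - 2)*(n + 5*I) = n^2 - 2*n + 5*I*n - 10*I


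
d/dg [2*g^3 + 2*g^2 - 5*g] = 6*g^2 + 4*g - 5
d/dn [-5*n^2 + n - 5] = 1 - 10*n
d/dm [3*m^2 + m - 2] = 6*m + 1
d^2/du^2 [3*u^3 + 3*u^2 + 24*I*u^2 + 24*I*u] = 18*u + 6 + 48*I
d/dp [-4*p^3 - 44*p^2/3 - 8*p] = -12*p^2 - 88*p/3 - 8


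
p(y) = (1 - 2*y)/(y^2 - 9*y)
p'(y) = (1 - 2*y)*(9 - 2*y)/(y^2 - 9*y)^2 - 2/(y^2 - 9*y)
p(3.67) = 0.32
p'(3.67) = 0.07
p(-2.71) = 0.20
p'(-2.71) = 0.03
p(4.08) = 0.36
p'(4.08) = 0.08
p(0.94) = 0.12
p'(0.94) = 0.15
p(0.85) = 0.10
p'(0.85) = 0.18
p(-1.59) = 0.25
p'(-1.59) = 0.06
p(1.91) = 0.21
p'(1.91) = 0.07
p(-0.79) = 0.33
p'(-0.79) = 0.20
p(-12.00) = 0.10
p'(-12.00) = 0.01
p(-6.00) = 0.14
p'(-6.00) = 0.01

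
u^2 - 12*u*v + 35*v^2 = (u - 7*v)*(u - 5*v)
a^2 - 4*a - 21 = (a - 7)*(a + 3)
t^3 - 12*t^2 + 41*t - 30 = (t - 6)*(t - 5)*(t - 1)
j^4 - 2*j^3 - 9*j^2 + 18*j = j*(j - 3)*(j - 2)*(j + 3)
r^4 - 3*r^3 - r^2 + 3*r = r*(r - 3)*(r - 1)*(r + 1)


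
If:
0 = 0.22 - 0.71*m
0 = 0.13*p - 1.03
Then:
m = 0.31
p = 7.92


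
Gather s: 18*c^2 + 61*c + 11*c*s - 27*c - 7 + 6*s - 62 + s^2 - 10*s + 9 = 18*c^2 + 34*c + s^2 + s*(11*c - 4) - 60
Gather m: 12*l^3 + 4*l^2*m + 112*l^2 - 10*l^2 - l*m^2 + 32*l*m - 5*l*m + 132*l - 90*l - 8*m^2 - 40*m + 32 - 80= 12*l^3 + 102*l^2 + 42*l + m^2*(-l - 8) + m*(4*l^2 + 27*l - 40) - 48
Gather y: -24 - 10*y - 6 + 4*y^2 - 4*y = 4*y^2 - 14*y - 30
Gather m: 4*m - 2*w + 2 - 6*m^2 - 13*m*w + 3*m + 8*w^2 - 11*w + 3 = -6*m^2 + m*(7 - 13*w) + 8*w^2 - 13*w + 5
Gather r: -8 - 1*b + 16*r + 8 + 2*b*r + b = r*(2*b + 16)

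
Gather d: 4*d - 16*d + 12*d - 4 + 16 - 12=0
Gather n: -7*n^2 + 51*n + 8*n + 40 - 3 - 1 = -7*n^2 + 59*n + 36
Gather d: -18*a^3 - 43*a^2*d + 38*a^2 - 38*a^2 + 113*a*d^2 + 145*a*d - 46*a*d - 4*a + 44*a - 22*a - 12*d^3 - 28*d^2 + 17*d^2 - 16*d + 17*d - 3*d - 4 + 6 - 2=-18*a^3 + 18*a - 12*d^3 + d^2*(113*a - 11) + d*(-43*a^2 + 99*a - 2)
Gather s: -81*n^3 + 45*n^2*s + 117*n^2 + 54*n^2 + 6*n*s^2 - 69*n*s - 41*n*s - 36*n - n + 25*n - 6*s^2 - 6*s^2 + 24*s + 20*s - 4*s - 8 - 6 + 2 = -81*n^3 + 171*n^2 - 12*n + s^2*(6*n - 12) + s*(45*n^2 - 110*n + 40) - 12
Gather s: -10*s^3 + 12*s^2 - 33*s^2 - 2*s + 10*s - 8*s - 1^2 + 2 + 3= -10*s^3 - 21*s^2 + 4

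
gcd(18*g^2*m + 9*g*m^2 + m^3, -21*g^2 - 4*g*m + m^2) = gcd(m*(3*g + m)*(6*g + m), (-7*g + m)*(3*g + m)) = 3*g + m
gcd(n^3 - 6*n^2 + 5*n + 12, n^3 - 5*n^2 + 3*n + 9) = n^2 - 2*n - 3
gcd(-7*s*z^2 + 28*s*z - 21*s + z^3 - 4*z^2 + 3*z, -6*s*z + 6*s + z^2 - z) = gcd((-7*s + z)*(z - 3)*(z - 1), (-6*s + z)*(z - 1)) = z - 1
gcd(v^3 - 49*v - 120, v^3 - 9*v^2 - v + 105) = v + 3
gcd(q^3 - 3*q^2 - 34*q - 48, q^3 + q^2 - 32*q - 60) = q + 2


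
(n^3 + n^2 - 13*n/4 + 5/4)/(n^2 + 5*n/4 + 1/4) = (4*n^3 + 4*n^2 - 13*n + 5)/(4*n^2 + 5*n + 1)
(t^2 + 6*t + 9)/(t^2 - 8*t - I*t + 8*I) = (t^2 + 6*t + 9)/(t^2 - 8*t - I*t + 8*I)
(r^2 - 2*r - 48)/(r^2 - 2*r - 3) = (-r^2 + 2*r + 48)/(-r^2 + 2*r + 3)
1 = 1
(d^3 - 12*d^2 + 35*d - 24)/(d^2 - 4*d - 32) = (d^2 - 4*d + 3)/(d + 4)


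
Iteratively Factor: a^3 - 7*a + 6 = (a + 3)*(a^2 - 3*a + 2) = (a - 2)*(a + 3)*(a - 1)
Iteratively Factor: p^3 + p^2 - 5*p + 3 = (p + 3)*(p^2 - 2*p + 1) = (p - 1)*(p + 3)*(p - 1)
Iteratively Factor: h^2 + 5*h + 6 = (h + 2)*(h + 3)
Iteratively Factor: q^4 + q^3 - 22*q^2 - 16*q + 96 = (q + 3)*(q^3 - 2*q^2 - 16*q + 32) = (q - 4)*(q + 3)*(q^2 + 2*q - 8) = (q - 4)*(q - 2)*(q + 3)*(q + 4)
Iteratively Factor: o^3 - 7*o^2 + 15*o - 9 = (o - 1)*(o^2 - 6*o + 9) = (o - 3)*(o - 1)*(o - 3)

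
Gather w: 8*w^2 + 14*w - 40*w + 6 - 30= 8*w^2 - 26*w - 24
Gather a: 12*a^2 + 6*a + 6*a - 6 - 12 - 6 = 12*a^2 + 12*a - 24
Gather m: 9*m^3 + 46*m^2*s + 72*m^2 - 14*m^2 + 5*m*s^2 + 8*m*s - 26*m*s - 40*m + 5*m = 9*m^3 + m^2*(46*s + 58) + m*(5*s^2 - 18*s - 35)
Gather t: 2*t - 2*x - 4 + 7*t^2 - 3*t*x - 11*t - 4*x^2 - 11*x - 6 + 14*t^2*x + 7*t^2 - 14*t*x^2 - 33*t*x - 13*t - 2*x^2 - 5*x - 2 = t^2*(14*x + 14) + t*(-14*x^2 - 36*x - 22) - 6*x^2 - 18*x - 12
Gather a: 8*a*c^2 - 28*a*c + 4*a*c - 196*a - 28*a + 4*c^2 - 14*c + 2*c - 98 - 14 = a*(8*c^2 - 24*c - 224) + 4*c^2 - 12*c - 112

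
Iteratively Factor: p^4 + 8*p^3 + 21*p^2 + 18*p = (p + 3)*(p^3 + 5*p^2 + 6*p) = p*(p + 3)*(p^2 + 5*p + 6) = p*(p + 3)^2*(p + 2)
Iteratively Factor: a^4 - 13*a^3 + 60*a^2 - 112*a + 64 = (a - 4)*(a^3 - 9*a^2 + 24*a - 16) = (a - 4)^2*(a^2 - 5*a + 4) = (a - 4)^3*(a - 1)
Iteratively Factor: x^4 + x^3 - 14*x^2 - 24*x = (x - 4)*(x^3 + 5*x^2 + 6*x) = x*(x - 4)*(x^2 + 5*x + 6) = x*(x - 4)*(x + 2)*(x + 3)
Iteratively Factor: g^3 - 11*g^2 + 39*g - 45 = (g - 5)*(g^2 - 6*g + 9) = (g - 5)*(g - 3)*(g - 3)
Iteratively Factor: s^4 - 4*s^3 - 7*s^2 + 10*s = (s - 1)*(s^3 - 3*s^2 - 10*s) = (s - 1)*(s + 2)*(s^2 - 5*s) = s*(s - 1)*(s + 2)*(s - 5)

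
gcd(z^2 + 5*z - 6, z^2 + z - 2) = z - 1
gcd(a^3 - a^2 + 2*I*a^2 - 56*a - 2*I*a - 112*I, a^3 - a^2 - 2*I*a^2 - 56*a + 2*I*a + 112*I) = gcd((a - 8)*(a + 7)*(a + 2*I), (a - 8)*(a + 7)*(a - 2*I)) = a^2 - a - 56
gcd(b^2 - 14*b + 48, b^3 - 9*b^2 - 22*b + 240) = b^2 - 14*b + 48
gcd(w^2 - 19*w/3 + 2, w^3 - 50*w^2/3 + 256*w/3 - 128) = w - 6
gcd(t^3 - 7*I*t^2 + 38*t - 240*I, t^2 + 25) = t - 5*I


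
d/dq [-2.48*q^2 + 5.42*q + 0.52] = 5.42 - 4.96*q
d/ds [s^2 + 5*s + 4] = 2*s + 5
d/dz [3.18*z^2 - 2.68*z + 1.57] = 6.36*z - 2.68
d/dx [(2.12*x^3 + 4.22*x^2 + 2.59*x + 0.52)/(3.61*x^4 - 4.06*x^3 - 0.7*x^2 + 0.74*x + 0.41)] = (-7.6532*x^6 - 30.4684*x^5 - 12.4005*x^4 + 16.6596*x^3 + 13.877*x^2 + 4.1884*x + 0.6771)/(13.0321*x^8 - 29.3132*x^7 + 11.4296*x^6 + 11.0268*x^5 - 2.5586*x^4 - 4.3652*x^3 - 0.0264*x^2 + 0.6068*x + 0.1681)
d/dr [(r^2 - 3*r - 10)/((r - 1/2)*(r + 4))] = 2*(13*r^2 + 32*r + 82)/(4*r^4 + 28*r^3 + 33*r^2 - 56*r + 16)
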